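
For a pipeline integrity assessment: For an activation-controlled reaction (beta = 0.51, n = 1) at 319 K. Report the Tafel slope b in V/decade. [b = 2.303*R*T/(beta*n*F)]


Apply the Tafel slope relation: b = 2.303*R*T/(beta*n*F)
Numerator: 2.303 * 8.314 * 319 = 6107.94
Denominator: 0.51 * 1 * 96485 = 49207.35
b = 6107.94 / 49207.35 = 0.124 V/decade

0.124 V/decade


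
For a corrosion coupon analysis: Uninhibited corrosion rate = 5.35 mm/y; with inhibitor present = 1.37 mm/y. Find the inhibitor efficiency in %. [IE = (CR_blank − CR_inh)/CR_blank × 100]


Apply the inhibitor-efficiency definition: IE = (CR_blank − CR_inh)/CR_blank × 100
IE = (5.35 − 1.37) / 5.35 × 100
IE = 3.98 / 5.35 × 100 = 74.4 %

74.4 %


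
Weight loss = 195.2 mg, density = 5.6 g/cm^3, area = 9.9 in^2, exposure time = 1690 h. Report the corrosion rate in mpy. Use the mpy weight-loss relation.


Apply the mpy weight-loss relation: CR = 534 * W / (D * A * T)
Numerator: 534 * 195.2 = 104236.8
Denominator: 5.6 * 9.9 * 1690 = 93693.6
CR = 104236.8 / 93693.6 = 1.113 mpy

1.113 mpy


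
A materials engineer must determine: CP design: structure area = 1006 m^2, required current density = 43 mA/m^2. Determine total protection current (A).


I = area * current density, then convert mA → A (÷1000)
I = 1006 * 43 / 1000 = 43.26 A

43.26 A


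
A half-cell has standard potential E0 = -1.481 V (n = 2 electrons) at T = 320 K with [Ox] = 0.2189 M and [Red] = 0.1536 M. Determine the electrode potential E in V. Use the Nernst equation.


Apply the Nernst equation: E = E0 + (RT/nF)*ln([Ox]/[Red])
Step 1: RT/nF = 8.314*320/(2*96485) = 0.01378701 V
Step 2: [Ox]/[Red] = 0.2189/0.1536 = 1.42513
Step 3: ln(1.42513) = 0.354263
Step 4: correction = 0.01378701 * 0.354263 = 0.0049 V
E = -1.481 + 0.0049 = -1.4761 V

-1.4761 V


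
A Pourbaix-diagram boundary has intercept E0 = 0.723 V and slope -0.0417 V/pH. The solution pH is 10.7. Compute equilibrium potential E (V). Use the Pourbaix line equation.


Apply the Pourbaix line equation: E = E0 + slope*pH
E = 0.723 + (-0.0417)*10.7 = 0.723 + (-0.44619) = 0.27681 V
Rounded to 3 decimal places: E = 0.277 V

0.277 V


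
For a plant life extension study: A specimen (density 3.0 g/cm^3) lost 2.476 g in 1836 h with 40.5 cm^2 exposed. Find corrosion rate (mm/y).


Apply the mm/y weight-loss relation: CR = 87600 * W / (D * A * T)
Numerator: 87600 * 2.476 = 216897.6
Denominator: 3.0 * 40.5 * 1836 = 223074.0
CR = 216897.6 / 223074.0 = 0.97231 mm/y

0.97231 mm/y


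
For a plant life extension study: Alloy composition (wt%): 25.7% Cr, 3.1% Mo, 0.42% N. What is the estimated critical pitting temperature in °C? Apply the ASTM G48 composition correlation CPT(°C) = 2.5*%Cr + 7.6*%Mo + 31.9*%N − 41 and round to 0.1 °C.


Apply the ASTM G48 empirical CPT estimate: CPT(°C) = 2.5*%Cr + 7.6*%Mo + 31.9*%N − 41
2.5*25.7 = 64.25; 7.6*3.1 = 23.56; 31.9*0.42 = 13.398
CPT = 64.25 + 23.56 + 13.398 − 41 = 60.208 °C
Rounded to 0.1 °C: CPT ≈ 60.2 °C

60.2 °C


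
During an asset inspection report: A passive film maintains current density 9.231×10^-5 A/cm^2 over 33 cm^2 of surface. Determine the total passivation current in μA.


I = i_pass * A, then convert A → μA (×10^6)
I = 9.231×10^-5 * 33 * 10^6 = 3046.23 μA

3046.23 μA


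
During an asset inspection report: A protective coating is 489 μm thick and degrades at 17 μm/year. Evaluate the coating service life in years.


Service life = thickness / degradation rate
Life = 489 / 17 = 28.8 years

28.8 years


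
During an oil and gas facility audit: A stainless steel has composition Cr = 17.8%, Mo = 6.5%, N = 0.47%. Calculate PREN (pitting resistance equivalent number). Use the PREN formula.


Apply the PREN formula: PREN = Cr + 3.3*Mo + 16*N
PREN = 17.8 + 3.3*6.5 + 16*0.47
PREN = 17.8 + 21.45 + 7.52 = 46.77

46.77


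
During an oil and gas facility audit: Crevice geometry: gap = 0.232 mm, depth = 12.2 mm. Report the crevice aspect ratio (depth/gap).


Aspect ratio = depth / gap
Ratio = 12.2 / 0.232 = 52.6

52.6


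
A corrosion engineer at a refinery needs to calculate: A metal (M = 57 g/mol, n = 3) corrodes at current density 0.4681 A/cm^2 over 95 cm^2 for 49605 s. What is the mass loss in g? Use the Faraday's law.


Apply Faraday's law: m = i*A*t*M / (n*F)
Total charge passed Q = i*A*t = 0.4681*95*49605 = 2205909.5475 C
m = Q*M/(n*F) = 2205909.5475*57/(3*96485) = 434.392 g

434.392 g


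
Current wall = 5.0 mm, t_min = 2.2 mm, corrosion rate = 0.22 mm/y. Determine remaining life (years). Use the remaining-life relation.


Apply the remaining-life relation: RL = (t_current − t_min) / CR
RL = (5.0 − 2.2) / 0.22 = 2.8 / 0.22 = 12.7 years

12.7 years


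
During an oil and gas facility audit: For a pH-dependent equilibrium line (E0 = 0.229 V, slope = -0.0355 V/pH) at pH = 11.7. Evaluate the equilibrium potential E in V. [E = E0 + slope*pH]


Apply the Pourbaix line equation: E = E0 + slope*pH
E = 0.229 + (-0.0355)*11.7 = 0.229 + (-0.41535) = -0.18635 V
Rounded to 3 decimal places: E = -0.186 V

-0.186 V


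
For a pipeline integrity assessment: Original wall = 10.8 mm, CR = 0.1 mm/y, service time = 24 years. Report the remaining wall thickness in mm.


Remaining wall = original − CR × time
t = 10.8 − 0.1*24 = 10.8 − 2.4 = 8.4 mm

8.4 mm


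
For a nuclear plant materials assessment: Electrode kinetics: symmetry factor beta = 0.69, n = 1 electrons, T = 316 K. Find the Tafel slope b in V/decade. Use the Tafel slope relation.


Apply the Tafel slope relation: b = 2.303*R*T/(beta*n*F)
Numerator: 2.303 * 8.314 * 316 = 6050.5
Denominator: 0.69 * 1 * 96485 = 66574.65
b = 6050.5 / 66574.65 = 0.0909 V/decade

0.0909 V/decade


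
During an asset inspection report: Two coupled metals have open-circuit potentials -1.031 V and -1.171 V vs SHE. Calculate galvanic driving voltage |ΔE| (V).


Driving voltage is the absolute potential difference.
|ΔE| = |-1.031 − (-1.171)| = 0.14 V

0.14 V


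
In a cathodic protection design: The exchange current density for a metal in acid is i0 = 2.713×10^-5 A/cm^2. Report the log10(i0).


i0 = 2.713×10^-5 A/cm^2
log10(i0) = -4.567

-4.567


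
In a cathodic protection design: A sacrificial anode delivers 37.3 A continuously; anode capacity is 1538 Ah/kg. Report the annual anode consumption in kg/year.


Annual consumption = current * hours per year / capacity
Rate = 37.3 * 8760 / 1538 = 212.4 kg/year

212.4 kg/year


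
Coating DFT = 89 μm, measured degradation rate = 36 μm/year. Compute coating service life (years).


Service life = thickness / degradation rate
Life = 89 / 36 = 2.5 years

2.5 years


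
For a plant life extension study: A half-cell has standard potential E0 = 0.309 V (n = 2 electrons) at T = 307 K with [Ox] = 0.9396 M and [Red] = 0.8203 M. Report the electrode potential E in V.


Apply the Nernst equation: E = E0 + (RT/nF)*ln([Ox]/[Red])
Step 1: RT/nF = 8.314*307/(2*96485) = 0.01322692 V
Step 2: [Ox]/[Red] = 0.9396/0.8203 = 1.145435
Step 3: ln(1.145435) = 0.135784
Step 4: correction = 0.01322692 * 0.135784 = 0.0018 V
E = 0.309 + 0.0018 = 0.3108 V

0.3108 V


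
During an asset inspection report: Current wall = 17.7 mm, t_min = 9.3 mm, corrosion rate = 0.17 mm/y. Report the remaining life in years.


Apply the remaining-life relation: RL = (t_current − t_min) / CR
RL = (17.7 − 9.3) / 0.17 = 8.4 / 0.17 = 49.4 years

49.4 years


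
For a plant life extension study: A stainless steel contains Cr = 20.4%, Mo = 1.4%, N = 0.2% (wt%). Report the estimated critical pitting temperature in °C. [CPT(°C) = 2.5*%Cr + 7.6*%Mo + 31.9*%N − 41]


Apply the ASTM G48 empirical CPT estimate: CPT(°C) = 2.5*%Cr + 7.6*%Mo + 31.9*%N − 41
2.5*20.4 = 51; 7.6*1.4 = 10.64; 31.9*0.2 = 6.38
CPT = 51 + 10.64 + 6.38 − 41 = 27.02 °C
Rounded to 0.1 °C: CPT ≈ 27.0 °C

27.0 °C


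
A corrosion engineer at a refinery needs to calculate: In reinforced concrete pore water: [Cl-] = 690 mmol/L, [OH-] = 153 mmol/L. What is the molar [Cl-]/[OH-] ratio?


Threshold parameter = [Cl-] / [OH-] (molar basis; both in mmol/L, so units cancel)
Ratio = 690 / 153 = 4.51

4.51


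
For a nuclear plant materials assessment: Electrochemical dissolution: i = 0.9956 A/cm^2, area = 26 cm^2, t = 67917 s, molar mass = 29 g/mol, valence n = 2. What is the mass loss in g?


Apply Faraday's law: m = i*A*t*M / (n*F)
Total charge passed Q = i*A*t = 0.9956*26*67917 = 1758072.2952 C
m = Q*M/(n*F) = 1758072.2952*29/(2*96485) = 264.2074 g

264.2074 g


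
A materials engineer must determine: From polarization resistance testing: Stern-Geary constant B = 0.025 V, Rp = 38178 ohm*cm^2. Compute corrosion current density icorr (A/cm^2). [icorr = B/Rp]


Apply the Stern-Geary relation: icorr = B / Rp
icorr = 0.025 / 38178 = 6.548×10^-7 A/cm^2

6.548×10^-7 A/cm^2


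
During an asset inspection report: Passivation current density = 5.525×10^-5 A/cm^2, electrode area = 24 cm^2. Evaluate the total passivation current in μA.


I = i_pass * A, then convert A → μA (×10^6)
I = 5.525×10^-5 * 24 * 10^6 = 1326.0 μA

1326.0 μA


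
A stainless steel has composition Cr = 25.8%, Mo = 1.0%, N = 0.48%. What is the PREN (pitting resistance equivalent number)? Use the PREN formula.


Apply the PREN formula: PREN = Cr + 3.3*Mo + 16*N
PREN = 25.8 + 3.3*1.0 + 16*0.48
PREN = 25.8 + 3.3 + 7.68 = 36.78

36.78


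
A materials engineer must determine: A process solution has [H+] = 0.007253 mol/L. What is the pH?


pH = −log10[H+]
pH = −log10(0.007253) = 2.14

2.14


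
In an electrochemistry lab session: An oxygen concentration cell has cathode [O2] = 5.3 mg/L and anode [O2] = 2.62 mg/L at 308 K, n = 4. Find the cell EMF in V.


Apply the Nernst concentration-cell relation: E = (RT/nF)*ln(C_cathode/C_anode)
RT/nF = 8.314*308/(4*96485) = 0.006635 V
ln(5.3/2.62) = 0.70453
E = 0.006635 * 0.70453 = 0.00467 V

0.00467 V


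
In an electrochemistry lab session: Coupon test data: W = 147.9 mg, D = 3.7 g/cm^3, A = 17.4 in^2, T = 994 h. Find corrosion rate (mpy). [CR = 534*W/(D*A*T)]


Apply the mpy weight-loss relation: CR = 534 * W / (D * A * T)
Numerator: 534 * 147.9 = 78978.6
Denominator: 3.7 * 17.4 * 994 = 63993.72
CR = 78978.6 / 63993.72 = 1.2342 mpy

1.2342 mpy


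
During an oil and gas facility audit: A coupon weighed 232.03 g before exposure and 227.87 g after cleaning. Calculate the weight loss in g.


Weight loss = initial − final
WL = 232.03 − 227.87 = 4.16 g

4.16 g


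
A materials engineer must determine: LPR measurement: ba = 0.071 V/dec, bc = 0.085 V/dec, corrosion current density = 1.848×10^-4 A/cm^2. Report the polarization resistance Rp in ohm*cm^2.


Apply the Stern-Geary equation: Rp = ba*bc / (2.303*icorr*(ba+bc))
ba*bc = 0.071*0.085 = 0.006035
ba+bc = 0.156; 2.303*icorr*(ba+bc) = 2.303*1.848×10^-4*0.156 = 6.6392726×10^-5
Rp = 0.006035 / 6.6392726×10^-5 = 90.9 ohm*cm^2

90.9 ohm*cm^2


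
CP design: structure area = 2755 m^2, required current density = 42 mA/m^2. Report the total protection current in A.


I = area * current density, then convert mA → A (÷1000)
I = 2755 * 42 / 1000 = 115.71 A

115.71 A


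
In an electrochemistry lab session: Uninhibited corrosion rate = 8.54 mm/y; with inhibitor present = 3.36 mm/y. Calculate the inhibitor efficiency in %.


Apply the inhibitor-efficiency definition: IE = (CR_blank − CR_inh)/CR_blank × 100
IE = (8.54 − 3.36) / 8.54 × 100
IE = 5.18 / 8.54 × 100 = 60.7 %

60.7 %


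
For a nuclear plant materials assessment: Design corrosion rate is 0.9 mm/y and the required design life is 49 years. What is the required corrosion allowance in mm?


Corrosion allowance = CR × design life
CA = 0.9 * 49 = 44.1 mm

44.1 mm


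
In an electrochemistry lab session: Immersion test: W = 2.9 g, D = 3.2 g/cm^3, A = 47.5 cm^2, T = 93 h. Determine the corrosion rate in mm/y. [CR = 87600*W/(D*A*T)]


Apply the mm/y weight-loss relation: CR = 87600 * W / (D * A * T)
Numerator: 87600 * 2.9 = 254040.0
Denominator: 3.2 * 47.5 * 93 = 14136.0
CR = 254040.0 / 14136.0 = 17.97114 mm/y

17.97114 mm/y


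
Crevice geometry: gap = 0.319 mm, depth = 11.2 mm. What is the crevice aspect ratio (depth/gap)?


Aspect ratio = depth / gap
Ratio = 11.2 / 0.319 = 35.1

35.1


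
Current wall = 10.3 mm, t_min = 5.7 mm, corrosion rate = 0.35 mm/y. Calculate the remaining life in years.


Apply the remaining-life relation: RL = (t_current − t_min) / CR
RL = (10.3 − 5.7) / 0.35 = 4.6 / 0.35 = 13.1 years

13.1 years


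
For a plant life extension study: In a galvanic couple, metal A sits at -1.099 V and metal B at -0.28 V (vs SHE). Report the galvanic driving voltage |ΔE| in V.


Driving voltage is the absolute potential difference.
|ΔE| = |-1.099 − (-0.28)| = 0.819 V

0.819 V


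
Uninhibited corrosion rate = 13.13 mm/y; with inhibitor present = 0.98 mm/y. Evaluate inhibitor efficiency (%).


Apply the inhibitor-efficiency definition: IE = (CR_blank − CR_inh)/CR_blank × 100
IE = (13.13 − 0.98) / 13.13 × 100
IE = 12.15 / 13.13 × 100 = 92.5 %

92.5 %


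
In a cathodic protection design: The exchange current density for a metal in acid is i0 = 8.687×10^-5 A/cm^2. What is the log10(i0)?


i0 = 8.687×10^-5 A/cm^2
log10(i0) = -4.061

-4.061


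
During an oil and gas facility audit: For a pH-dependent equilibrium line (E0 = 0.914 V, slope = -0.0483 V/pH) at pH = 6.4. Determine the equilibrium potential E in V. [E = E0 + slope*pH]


Apply the Pourbaix line equation: E = E0 + slope*pH
E = 0.914 + (-0.0483)*6.4 = 0.914 + (-0.30912) = 0.60488 V
Rounded to 4 decimal places: E = 0.6049 V

0.6049 V


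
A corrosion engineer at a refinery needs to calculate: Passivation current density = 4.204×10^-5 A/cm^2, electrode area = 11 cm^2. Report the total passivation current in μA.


I = i_pass * A, then convert A → μA (×10^6)
I = 4.204×10^-5 * 11 * 10^6 = 462.44 μA

462.44 μA


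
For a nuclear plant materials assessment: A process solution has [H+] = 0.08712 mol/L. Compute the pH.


pH = −log10[H+]
pH = −log10(0.08712) = 1.06

1.06


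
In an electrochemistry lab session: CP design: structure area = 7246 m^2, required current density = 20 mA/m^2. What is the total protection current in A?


I = area * current density, then convert mA → A (÷1000)
I = 7246 * 20 / 1000 = 144.92 A

144.92 A


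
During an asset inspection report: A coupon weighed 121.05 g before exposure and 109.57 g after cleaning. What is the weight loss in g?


Weight loss = initial − final
WL = 121.05 − 109.57 = 11.48 g

11.48 g


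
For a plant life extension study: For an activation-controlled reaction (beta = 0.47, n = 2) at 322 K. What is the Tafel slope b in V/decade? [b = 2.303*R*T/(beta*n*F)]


Apply the Tafel slope relation: b = 2.303*R*T/(beta*n*F)
Numerator: 2.303 * 8.314 * 322 = 6165.38
Denominator: 0.47 * 2 * 96485 = 90695.9
b = 6165.38 / 90695.9 = 0.068 V/decade

0.068 V/decade


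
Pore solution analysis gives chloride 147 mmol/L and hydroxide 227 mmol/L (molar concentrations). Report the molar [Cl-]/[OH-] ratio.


Threshold parameter = [Cl-] / [OH-] (molar basis; both in mmol/L, so units cancel)
Ratio = 147 / 227 = 0.65

0.65


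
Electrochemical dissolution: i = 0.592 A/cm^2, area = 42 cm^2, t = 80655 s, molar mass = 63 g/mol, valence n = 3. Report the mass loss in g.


Apply Faraday's law: m = i*A*t*M / (n*F)
Total charge passed Q = i*A*t = 0.592*42*80655 = 2005405.92 C
m = Q*M/(n*F) = 2005405.92*63/(3*96485) = 436.47742 g

436.47742 g


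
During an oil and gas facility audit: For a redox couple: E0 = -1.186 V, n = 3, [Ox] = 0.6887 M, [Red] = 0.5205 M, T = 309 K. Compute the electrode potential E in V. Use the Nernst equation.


Apply the Nernst equation: E = E0 + (RT/nF)*ln([Ox]/[Red])
Step 1: RT/nF = 8.314*309/(3*96485) = 0.00887539 V
Step 2: [Ox]/[Red] = 0.6887/0.5205 = 1.323151
Step 3: ln(1.323151) = 0.280016
Step 4: correction = 0.00887539 * 0.280016 = 0.002 V
E = -1.186 + 0.002 = -1.184 V

-1.184 V


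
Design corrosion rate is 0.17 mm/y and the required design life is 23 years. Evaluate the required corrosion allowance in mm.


Corrosion allowance = CR × design life
CA = 0.17 * 23 = 3.91 mm

3.91 mm


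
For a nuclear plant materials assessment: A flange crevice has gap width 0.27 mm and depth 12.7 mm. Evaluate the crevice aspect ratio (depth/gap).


Aspect ratio = depth / gap
Ratio = 12.7 / 0.27 = 47.0

47.0


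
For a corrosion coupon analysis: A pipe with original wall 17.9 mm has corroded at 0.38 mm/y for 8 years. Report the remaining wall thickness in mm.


Remaining wall = original − CR × time
t = 17.9 − 0.38*8 = 17.9 − 3.04 = 14.86 mm

14.86 mm


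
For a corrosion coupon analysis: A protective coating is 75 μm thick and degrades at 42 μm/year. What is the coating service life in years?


Service life = thickness / degradation rate
Life = 75 / 42 = 1.8 years

1.8 years


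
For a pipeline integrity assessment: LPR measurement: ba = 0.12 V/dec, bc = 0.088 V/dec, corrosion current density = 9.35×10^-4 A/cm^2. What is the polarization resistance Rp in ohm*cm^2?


Apply the Stern-Geary equation: Rp = ba*bc / (2.303*icorr*(ba+bc))
ba*bc = 0.12*0.088 = 0.01056
ba+bc = 0.208; 2.303*icorr*(ba+bc) = 2.303*9.35×10^-4*0.208 = 4.4788744×10^-4
Rp = 0.01056 / 4.4788744×10^-4 = 23.6 ohm*cm^2

23.6 ohm*cm^2


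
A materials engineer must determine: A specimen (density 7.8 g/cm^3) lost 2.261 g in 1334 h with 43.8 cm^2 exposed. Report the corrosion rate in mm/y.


Apply the mm/y weight-loss relation: CR = 87600 * W / (D * A * T)
Numerator: 87600 * 2.261 = 198063.6
Denominator: 7.8 * 43.8 * 1334 = 455747.76
CR = 198063.6 / 455747.76 = 0.4346 mm/y

0.4346 mm/y


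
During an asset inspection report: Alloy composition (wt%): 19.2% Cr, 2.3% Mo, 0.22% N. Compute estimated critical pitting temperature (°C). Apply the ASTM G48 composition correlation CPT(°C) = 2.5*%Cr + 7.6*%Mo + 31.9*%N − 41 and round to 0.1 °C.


Apply the ASTM G48 empirical CPT estimate: CPT(°C) = 2.5*%Cr + 7.6*%Mo + 31.9*%N − 41
2.5*19.2 = 48; 7.6*2.3 = 17.48; 31.9*0.22 = 7.018
CPT = 48 + 17.48 + 7.018 − 41 = 31.498 °C
Rounded to 0.1 °C: CPT ≈ 31.5 °C

31.5 °C


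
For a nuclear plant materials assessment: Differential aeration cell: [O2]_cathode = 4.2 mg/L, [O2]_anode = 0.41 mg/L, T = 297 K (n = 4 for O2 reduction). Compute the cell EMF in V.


Apply the Nernst concentration-cell relation: E = (RT/nF)*ln(C_cathode/C_anode)
RT/nF = 8.314*297/(4*96485) = 0.00639804 V
ln(4.2/0.41) = 2.32668
E = 0.00639804 * 2.32668 = 0.01489 V

0.01489 V


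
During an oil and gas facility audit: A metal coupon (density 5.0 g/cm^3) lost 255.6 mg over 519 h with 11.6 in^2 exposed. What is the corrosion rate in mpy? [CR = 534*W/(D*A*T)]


Apply the mpy weight-loss relation: CR = 534 * W / (D * A * T)
Numerator: 534 * 255.6 = 136490.4
Denominator: 5.0 * 11.6 * 519 = 30102.0
CR = 136490.4 / 30102.0 = 4.5343 mpy

4.5343 mpy


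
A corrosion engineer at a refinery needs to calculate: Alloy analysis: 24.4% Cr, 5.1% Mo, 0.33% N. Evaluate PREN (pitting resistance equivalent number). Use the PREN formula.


Apply the PREN formula: PREN = Cr + 3.3*Mo + 16*N
PREN = 24.4 + 3.3*5.1 + 16*0.33
PREN = 24.4 + 16.83 + 5.28 = 46.51

46.51


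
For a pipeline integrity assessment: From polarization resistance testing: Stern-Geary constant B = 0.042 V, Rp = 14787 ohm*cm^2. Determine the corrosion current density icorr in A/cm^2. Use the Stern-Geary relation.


Apply the Stern-Geary relation: icorr = B / Rp
icorr = 0.042 / 14787 = 2.84×10^-6 A/cm^2

2.84×10^-6 A/cm^2


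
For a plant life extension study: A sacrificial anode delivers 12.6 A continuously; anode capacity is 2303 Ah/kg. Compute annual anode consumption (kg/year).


Annual consumption = current * hours per year / capacity
Rate = 12.6 * 8760 / 2303 = 47.9 kg/year

47.9 kg/year


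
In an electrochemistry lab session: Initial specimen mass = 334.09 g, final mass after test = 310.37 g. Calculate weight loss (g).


Weight loss = initial − final
WL = 334.09 − 310.37 = 23.72 g

23.72 g


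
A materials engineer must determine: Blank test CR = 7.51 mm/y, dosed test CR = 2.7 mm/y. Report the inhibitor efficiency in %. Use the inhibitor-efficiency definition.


Apply the inhibitor-efficiency definition: IE = (CR_blank − CR_inh)/CR_blank × 100
IE = (7.51 − 2.7) / 7.51 × 100
IE = 4.81 / 7.51 × 100 = 64.0 %

64.0 %


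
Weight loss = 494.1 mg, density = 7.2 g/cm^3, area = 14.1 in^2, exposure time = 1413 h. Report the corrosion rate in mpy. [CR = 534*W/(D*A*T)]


Apply the mpy weight-loss relation: CR = 534 * W / (D * A * T)
Numerator: 534 * 494.1 = 263849.4
Denominator: 7.2 * 14.1 * 1413 = 143447.76
CR = 263849.4 / 143447.76 = 1.839 mpy

1.839 mpy


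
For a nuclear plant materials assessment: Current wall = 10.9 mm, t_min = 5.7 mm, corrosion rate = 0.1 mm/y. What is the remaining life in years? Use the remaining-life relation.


Apply the remaining-life relation: RL = (t_current − t_min) / CR
RL = (10.9 − 5.7) / 0.1 = 5.2 / 0.1 = 52.0 years

52.0 years


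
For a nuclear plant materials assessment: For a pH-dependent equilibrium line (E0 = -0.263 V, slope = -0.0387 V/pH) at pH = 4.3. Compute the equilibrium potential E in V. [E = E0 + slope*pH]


Apply the Pourbaix line equation: E = E0 + slope*pH
E = -0.263 + (-0.0387)*4.3 = -0.263 + (-0.16641) = -0.42941 V
Rounded to 4 decimal places: E = -0.4294 V

-0.4294 V


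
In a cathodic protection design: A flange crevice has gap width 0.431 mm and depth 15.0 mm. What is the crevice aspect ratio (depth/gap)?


Aspect ratio = depth / gap
Ratio = 15.0 / 0.431 = 34.8

34.8


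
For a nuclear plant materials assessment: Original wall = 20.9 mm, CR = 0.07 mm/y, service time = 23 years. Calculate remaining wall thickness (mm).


Remaining wall = original − CR × time
t = 20.9 − 0.07*23 = 20.9 − 1.61 = 19.29 mm

19.29 mm


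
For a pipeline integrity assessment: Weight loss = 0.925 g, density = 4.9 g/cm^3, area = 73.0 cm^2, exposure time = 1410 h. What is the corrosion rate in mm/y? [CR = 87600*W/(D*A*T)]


Apply the mm/y weight-loss relation: CR = 87600 * W / (D * A * T)
Numerator: 87600 * 0.925 = 81030.0
Denominator: 4.9 * 73.0 * 1410 = 504357.0
CR = 81030.0 / 504357.0 = 0.16066 mm/y

0.16066 mm/y


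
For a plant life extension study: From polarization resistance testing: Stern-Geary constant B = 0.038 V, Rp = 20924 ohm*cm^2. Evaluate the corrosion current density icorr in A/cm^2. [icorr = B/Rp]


Apply the Stern-Geary relation: icorr = B / Rp
icorr = 0.038 / 20924 = 1.816×10^-6 A/cm^2

1.816×10^-6 A/cm^2


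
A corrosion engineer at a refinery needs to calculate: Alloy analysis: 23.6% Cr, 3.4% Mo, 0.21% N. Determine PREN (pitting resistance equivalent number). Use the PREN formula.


Apply the PREN formula: PREN = Cr + 3.3*Mo + 16*N
PREN = 23.6 + 3.3*3.4 + 16*0.21
PREN = 23.6 + 11.22 + 3.36 = 38.18

38.18


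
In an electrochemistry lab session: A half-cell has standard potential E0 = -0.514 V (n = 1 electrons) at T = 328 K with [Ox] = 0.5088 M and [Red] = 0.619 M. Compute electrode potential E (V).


Apply the Nernst equation: E = E0 + (RT/nF)*ln([Ox]/[Red])
Step 1: RT/nF = 8.314*328/(1*96485) = 0.02826338 V
Step 2: [Ox]/[Red] = 0.5088/0.619 = 0.821971
Step 3: ln(0.821971) = -0.19605
Step 4: correction = 0.02826338 * -0.19605 = -0.006 V
E = -0.514 + -0.006 = -0.52 V

-0.52 V


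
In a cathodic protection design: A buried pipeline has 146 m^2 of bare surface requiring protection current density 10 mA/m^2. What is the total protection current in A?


I = area * current density, then convert mA → A (÷1000)
I = 146 * 10 / 1000 = 1.46 A

1.46 A


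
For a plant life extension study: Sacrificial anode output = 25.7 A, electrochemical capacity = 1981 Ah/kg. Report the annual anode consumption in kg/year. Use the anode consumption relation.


Annual consumption = current * hours per year / capacity
Rate = 25.7 * 8760 / 1981 = 113.6 kg/year

113.6 kg/year


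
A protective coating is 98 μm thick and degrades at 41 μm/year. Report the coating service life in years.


Service life = thickness / degradation rate
Life = 98 / 41 = 2.4 years

2.4 years


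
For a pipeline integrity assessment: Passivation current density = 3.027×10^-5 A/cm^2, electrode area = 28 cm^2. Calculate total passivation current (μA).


I = i_pass * A, then convert A → μA (×10^6)
I = 3.027×10^-5 * 28 * 10^6 = 847.56 μA

847.56 μA


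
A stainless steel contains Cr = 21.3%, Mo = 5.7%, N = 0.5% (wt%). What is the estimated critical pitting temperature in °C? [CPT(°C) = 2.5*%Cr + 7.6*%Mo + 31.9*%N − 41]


Apply the ASTM G48 empirical CPT estimate: CPT(°C) = 2.5*%Cr + 7.6*%Mo + 31.9*%N − 41
2.5*21.3 = 53.25; 7.6*5.7 = 43.32; 31.9*0.5 = 15.95
CPT = 53.25 + 43.32 + 15.95 − 41 = 71.52 °C
Rounded to 0.1 °C: CPT ≈ 71.5 °C

71.5 °C


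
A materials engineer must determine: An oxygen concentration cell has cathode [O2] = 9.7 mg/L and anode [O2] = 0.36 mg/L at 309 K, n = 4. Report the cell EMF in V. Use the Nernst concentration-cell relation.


Apply the Nernst concentration-cell relation: E = (RT/nF)*ln(C_cathode/C_anode)
RT/nF = 8.314*309/(4*96485) = 0.00665654 V
ln(9.7/0.36) = 3.29378
E = 0.00665654 * 3.29378 = 0.02193 V

0.02193 V


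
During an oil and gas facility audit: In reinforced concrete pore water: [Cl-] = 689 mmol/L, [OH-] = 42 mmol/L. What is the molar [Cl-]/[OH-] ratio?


Threshold parameter = [Cl-] / [OH-] (molar basis; both in mmol/L, so units cancel)
Ratio = 689 / 42 = 16.4

16.4


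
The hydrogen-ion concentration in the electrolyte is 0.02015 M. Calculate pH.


pH = −log10[H+]
pH = −log10(0.02015) = 1.7

1.7


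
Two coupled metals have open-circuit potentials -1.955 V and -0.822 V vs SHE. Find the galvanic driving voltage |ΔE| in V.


Driving voltage is the absolute potential difference.
|ΔE| = |-1.955 − (-0.822)| = 1.133 V

1.133 V


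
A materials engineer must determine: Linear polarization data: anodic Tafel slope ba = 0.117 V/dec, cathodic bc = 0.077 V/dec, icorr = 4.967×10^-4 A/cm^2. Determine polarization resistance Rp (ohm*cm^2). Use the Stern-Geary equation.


Apply the Stern-Geary equation: Rp = ba*bc / (2.303*icorr*(ba+bc))
ba*bc = 0.117*0.077 = 0.009009
ba+bc = 0.194; 2.303*icorr*(ba+bc) = 2.303*4.967×10^-4*0.194 = 2.2191662×10^-4
Rp = 0.009009 / 2.2191662×10^-4 = 40.6 ohm*cm^2

40.6 ohm*cm^2


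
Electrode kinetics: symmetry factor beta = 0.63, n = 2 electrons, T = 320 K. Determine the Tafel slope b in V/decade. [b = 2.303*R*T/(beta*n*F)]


Apply the Tafel slope relation: b = 2.303*R*T/(beta*n*F)
Numerator: 2.303 * 8.314 * 320 = 6127.09
Denominator: 0.63 * 2 * 96485 = 121571.1
b = 6127.09 / 121571.1 = 0.05 V/decade

0.05 V/decade


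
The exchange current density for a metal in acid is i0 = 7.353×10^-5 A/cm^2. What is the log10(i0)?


i0 = 7.353×10^-5 A/cm^2
log10(i0) = -4.134

-4.134


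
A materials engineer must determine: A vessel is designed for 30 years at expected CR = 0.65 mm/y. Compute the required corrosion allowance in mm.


Corrosion allowance = CR × design life
CA = 0.65 * 30 = 19.5 mm

19.5 mm


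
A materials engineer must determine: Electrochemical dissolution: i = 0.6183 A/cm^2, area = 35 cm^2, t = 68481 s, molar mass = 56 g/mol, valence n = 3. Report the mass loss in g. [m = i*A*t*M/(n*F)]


Apply Faraday's law: m = i*A*t*M / (n*F)
Total charge passed Q = i*A*t = 0.6183*35*68481 = 1481963.0805 C
m = Q*M/(n*F) = 1481963.0805*56/(3*96485) = 286.711 g

286.711 g


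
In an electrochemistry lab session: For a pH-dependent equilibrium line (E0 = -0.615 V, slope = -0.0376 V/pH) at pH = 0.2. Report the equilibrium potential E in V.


Apply the Pourbaix line equation: E = E0 + slope*pH
E = -0.615 + (-0.0376)*0.2 = -0.615 + (-0.00752) = -0.62252 V
Rounded to 4 decimal places: E = -0.6225 V

-0.6225 V


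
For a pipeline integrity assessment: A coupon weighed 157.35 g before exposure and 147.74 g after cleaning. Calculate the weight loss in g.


Weight loss = initial − final
WL = 157.35 − 147.74 = 9.61 g

9.61 g


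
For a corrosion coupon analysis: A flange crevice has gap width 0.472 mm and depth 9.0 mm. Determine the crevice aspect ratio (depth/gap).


Aspect ratio = depth / gap
Ratio = 9.0 / 0.472 = 19.1

19.1


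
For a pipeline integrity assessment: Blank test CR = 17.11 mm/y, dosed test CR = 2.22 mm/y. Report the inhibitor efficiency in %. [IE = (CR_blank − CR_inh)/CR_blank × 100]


Apply the inhibitor-efficiency definition: IE = (CR_blank − CR_inh)/CR_blank × 100
IE = (17.11 − 2.22) / 17.11 × 100
IE = 14.89 / 17.11 × 100 = 87.0 %

87.0 %


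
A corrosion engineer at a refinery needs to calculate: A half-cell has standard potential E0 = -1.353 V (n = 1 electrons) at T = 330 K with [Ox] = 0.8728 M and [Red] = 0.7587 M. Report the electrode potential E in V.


Apply the Nernst equation: E = E0 + (RT/nF)*ln([Ox]/[Red])
Step 1: RT/nF = 8.314*330/(1*96485) = 0.02843572 V
Step 2: [Ox]/[Red] = 0.8728/0.7587 = 1.150389
Step 3: ln(1.150389) = 0.1401
Step 4: correction = 0.02843572 * 0.1401 = 0.004 V
E = -1.353 + 0.004 = -1.349 V

-1.349 V


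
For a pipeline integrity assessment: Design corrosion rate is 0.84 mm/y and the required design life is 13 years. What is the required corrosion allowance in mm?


Corrosion allowance = CR × design life
CA = 0.84 * 13 = 10.92 mm

10.92 mm


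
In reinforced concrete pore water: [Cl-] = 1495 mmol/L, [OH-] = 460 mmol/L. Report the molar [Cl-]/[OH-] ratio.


Threshold parameter = [Cl-] / [OH-] (molar basis; both in mmol/L, so units cancel)
Ratio = 1495 / 460 = 3.25

3.25


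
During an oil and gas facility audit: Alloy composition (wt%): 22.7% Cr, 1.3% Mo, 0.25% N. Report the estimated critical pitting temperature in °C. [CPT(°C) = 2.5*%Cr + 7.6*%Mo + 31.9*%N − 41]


Apply the ASTM G48 empirical CPT estimate: CPT(°C) = 2.5*%Cr + 7.6*%Mo + 31.9*%N − 41
2.5*22.7 = 56.75; 7.6*1.3 = 9.88; 31.9*0.25 = 7.975
CPT = 56.75 + 9.88 + 7.975 − 41 = 33.605 °C
Rounded to 0.1 °C: CPT ≈ 33.6 °C

33.6 °C


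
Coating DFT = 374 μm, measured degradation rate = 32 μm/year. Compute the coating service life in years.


Service life = thickness / degradation rate
Life = 374 / 32 = 11.7 years

11.7 years


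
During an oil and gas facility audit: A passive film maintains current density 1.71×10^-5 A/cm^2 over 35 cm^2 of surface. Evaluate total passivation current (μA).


I = i_pass * A, then convert A → μA (×10^6)
I = 1.71×10^-5 * 35 * 10^6 = 598.5 μA

598.5 μA


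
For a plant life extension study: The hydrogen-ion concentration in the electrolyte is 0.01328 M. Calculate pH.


pH = −log10[H+]
pH = −log10(0.01328) = 1.88

1.88


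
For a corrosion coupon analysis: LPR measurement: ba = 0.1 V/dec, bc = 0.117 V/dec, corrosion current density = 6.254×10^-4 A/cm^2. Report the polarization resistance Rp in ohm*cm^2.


Apply the Stern-Geary equation: Rp = ba*bc / (2.303*icorr*(ba+bc))
ba*bc = 0.1*0.117 = 0.0117
ba+bc = 0.217; 2.303*icorr*(ba+bc) = 2.303*6.254×10^-4*0.217 = 3.1254428×10^-4
Rp = 0.0117 / 3.1254428×10^-4 = 37.4 ohm*cm^2

37.4 ohm*cm^2


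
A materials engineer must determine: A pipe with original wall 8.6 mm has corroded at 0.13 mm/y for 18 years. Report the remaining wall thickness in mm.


Remaining wall = original − CR × time
t = 8.6 − 0.13*18 = 8.6 − 2.34 = 6.26 mm

6.26 mm


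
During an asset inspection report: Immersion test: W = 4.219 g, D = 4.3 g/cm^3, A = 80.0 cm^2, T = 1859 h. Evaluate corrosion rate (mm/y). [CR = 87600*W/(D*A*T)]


Apply the mm/y weight-loss relation: CR = 87600 * W / (D * A * T)
Numerator: 87600 * 4.219 = 369584.4
Denominator: 4.3 * 80.0 * 1859 = 639496.0
CR = 369584.4 / 639496.0 = 0.57793 mm/y

0.57793 mm/y


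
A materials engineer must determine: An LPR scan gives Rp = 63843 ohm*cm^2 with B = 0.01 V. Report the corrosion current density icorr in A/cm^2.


Apply the Stern-Geary relation: icorr = B / Rp
icorr = 0.01 / 63843 = 1.566×10^-7 A/cm^2

1.566×10^-7 A/cm^2


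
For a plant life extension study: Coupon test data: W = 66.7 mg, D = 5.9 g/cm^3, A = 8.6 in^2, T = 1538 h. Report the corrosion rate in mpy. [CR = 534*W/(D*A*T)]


Apply the mpy weight-loss relation: CR = 534 * W / (D * A * T)
Numerator: 534 * 66.7 = 35617.8
Denominator: 5.9 * 8.6 * 1538 = 78038.12
CR = 35617.8 / 78038.12 = 0.456 mpy

0.456 mpy


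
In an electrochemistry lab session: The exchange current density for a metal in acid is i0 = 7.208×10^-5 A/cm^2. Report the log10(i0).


i0 = 7.208×10^-5 A/cm^2
log10(i0) = -4.142

-4.142


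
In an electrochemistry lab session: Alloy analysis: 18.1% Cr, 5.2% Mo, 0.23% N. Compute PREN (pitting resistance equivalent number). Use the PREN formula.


Apply the PREN formula: PREN = Cr + 3.3*Mo + 16*N
PREN = 18.1 + 3.3*5.2 + 16*0.23
PREN = 18.1 + 17.16 + 3.68 = 38.94

38.94


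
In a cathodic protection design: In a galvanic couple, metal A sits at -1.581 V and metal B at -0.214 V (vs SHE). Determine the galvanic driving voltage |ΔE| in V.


Driving voltage is the absolute potential difference.
|ΔE| = |-1.581 − (-0.214)| = 1.367 V

1.367 V


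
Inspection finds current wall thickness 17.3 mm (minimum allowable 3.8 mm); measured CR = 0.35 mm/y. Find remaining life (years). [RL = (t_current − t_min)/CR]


Apply the remaining-life relation: RL = (t_current − t_min) / CR
RL = (17.3 − 3.8) / 0.35 = 13.5 / 0.35 = 38.6 years

38.6 years


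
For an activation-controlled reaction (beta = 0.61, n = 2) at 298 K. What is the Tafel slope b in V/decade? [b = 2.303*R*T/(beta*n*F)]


Apply the Tafel slope relation: b = 2.303*R*T/(beta*n*F)
Numerator: 2.303 * 8.314 * 298 = 5705.85
Denominator: 0.61 * 2 * 96485 = 117711.7
b = 5705.85 / 117711.7 = 0.048 V/decade

0.048 V/decade


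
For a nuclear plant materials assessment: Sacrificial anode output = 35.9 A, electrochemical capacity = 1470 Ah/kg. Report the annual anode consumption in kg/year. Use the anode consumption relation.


Annual consumption = current * hours per year / capacity
Rate = 35.9 * 8760 / 1470 = 213.9 kg/year

213.9 kg/year


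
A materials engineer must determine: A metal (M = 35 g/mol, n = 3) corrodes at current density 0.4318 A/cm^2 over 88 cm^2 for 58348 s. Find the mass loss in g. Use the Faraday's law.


Apply Faraday's law: m = i*A*t*M / (n*F)
Total charge passed Q = i*A*t = 0.4318*88*58348 = 2217130.6432 C
m = Q*M/(n*F) = 2217130.6432*35/(3*96485) = 268.0886 g

268.0886 g


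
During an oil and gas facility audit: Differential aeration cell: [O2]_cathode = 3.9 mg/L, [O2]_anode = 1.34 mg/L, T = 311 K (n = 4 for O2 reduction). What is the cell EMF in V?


Apply the Nernst concentration-cell relation: E = (RT/nF)*ln(C_cathode/C_anode)
RT/nF = 8.314*311/(4*96485) = 0.00669963 V
ln(3.9/1.34) = 1.06831
E = 0.00669963 * 1.06831 = 0.00716 V

0.00716 V


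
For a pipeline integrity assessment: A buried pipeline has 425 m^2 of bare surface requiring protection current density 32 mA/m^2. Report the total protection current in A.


I = area * current density, then convert mA → A (÷1000)
I = 425 * 32 / 1000 = 13.6 A

13.6 A


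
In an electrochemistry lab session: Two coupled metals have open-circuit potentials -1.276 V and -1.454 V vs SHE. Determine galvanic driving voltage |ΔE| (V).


Driving voltage is the absolute potential difference.
|ΔE| = |-1.276 − (-1.454)| = 0.178 V

0.178 V


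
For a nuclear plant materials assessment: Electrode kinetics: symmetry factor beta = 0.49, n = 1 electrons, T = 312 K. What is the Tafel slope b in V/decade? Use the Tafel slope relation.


Apply the Tafel slope relation: b = 2.303*R*T/(beta*n*F)
Numerator: 2.303 * 8.314 * 312 = 5973.91
Denominator: 0.49 * 1 * 96485 = 47277.65
b = 5973.91 / 47277.65 = 0.126 V/decade

0.126 V/decade


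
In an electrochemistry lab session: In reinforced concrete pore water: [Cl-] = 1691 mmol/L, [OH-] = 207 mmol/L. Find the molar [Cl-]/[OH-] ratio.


Threshold parameter = [Cl-] / [OH-] (molar basis; both in mmol/L, so units cancel)
Ratio = 1691 / 207 = 8.17

8.17


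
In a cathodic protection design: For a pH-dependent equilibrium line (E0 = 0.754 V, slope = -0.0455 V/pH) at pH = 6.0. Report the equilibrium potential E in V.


Apply the Pourbaix line equation: E = E0 + slope*pH
E = 0.754 + (-0.0455)*6.0 = 0.754 + (-0.273) = 0.481 V
Rounded to 4 decimal places: E = 0.4810 V

0.4810 V


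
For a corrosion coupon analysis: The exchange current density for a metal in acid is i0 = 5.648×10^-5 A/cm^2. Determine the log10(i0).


i0 = 5.648×10^-5 A/cm^2
log10(i0) = -4.248

-4.248


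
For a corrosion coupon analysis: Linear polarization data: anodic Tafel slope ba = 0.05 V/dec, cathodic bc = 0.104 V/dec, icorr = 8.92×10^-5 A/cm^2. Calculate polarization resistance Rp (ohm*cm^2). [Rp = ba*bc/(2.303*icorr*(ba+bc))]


Apply the Stern-Geary equation: Rp = ba*bc / (2.303*icorr*(ba+bc))
ba*bc = 0.05*0.104 = 0.0052
ba+bc = 0.154; 2.303*icorr*(ba+bc) = 2.303*8.92×10^-5*0.154 = 3.163585×10^-5
Rp = 0.0052 / 3.163585×10^-5 = 164.4 ohm*cm^2

164.4 ohm*cm^2


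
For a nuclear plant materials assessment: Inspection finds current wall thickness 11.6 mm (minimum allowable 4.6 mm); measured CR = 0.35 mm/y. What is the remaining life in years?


Apply the remaining-life relation: RL = (t_current − t_min) / CR
RL = (11.6 − 4.6) / 0.35 = 7.0 / 0.35 = 20.0 years

20.0 years


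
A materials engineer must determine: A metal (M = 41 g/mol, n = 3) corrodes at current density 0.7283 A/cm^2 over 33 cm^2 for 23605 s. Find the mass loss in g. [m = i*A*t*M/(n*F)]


Apply Faraday's law: m = i*A*t*M / (n*F)
Total charge passed Q = i*A*t = 0.7283*33*23605 = 567320.2095 C
m = Q*M/(n*F) = 567320.2095*41/(3*96485) = 80.358 g

80.358 g


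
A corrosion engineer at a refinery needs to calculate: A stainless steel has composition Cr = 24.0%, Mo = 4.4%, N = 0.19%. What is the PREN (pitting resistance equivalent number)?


Apply the PREN formula: PREN = Cr + 3.3*Mo + 16*N
PREN = 24.0 + 3.3*4.4 + 16*0.19
PREN = 24.0 + 14.52 + 3.04 = 41.56

41.56


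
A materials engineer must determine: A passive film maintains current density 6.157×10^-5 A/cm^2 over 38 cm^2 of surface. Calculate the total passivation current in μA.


I = i_pass * A, then convert A → μA (×10^6)
I = 6.157×10^-5 * 38 * 10^6 = 2339.66 μA

2339.66 μA


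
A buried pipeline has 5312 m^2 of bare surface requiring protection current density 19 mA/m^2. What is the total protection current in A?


I = area * current density, then convert mA → A (÷1000)
I = 5312 * 19 / 1000 = 100.93 A

100.93 A


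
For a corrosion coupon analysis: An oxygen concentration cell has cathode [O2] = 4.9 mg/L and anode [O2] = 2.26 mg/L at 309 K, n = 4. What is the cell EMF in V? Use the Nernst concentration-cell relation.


Apply the Nernst concentration-cell relation: E = (RT/nF)*ln(C_cathode/C_anode)
RT/nF = 8.314*309/(4*96485) = 0.00665654 V
ln(4.9/2.26) = 0.77387
E = 0.00665654 * 0.77387 = 0.00515 V

0.00515 V


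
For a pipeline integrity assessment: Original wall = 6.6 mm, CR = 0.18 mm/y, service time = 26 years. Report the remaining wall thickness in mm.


Remaining wall = original − CR × time
t = 6.6 − 0.18*26 = 6.6 − 4.68 = 1.92 mm

1.92 mm


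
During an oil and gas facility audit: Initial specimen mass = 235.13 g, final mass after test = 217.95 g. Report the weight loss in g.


Weight loss = initial − final
WL = 235.13 − 217.95 = 17.18 g

17.18 g


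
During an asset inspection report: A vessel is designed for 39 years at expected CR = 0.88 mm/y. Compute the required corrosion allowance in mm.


Corrosion allowance = CR × design life
CA = 0.88 * 39 = 34.32 mm

34.32 mm
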